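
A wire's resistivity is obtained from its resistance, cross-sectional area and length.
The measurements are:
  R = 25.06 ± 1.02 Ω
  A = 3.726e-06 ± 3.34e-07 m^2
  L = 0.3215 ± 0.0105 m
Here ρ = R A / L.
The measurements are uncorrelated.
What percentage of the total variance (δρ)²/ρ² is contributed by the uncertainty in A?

74.7%

(δρ/ρ)² = (1·δR/R)² + (1·δA/A)² + (-1·δL/L)²
  R term: (1×0.0407)² = 0.00166
  A term: (1×0.0896)² = 0.00804
  L term: (-1×0.0327)² = 0.00107
Total = 0.0108. Share from A = 0.00804/0.0108 = 0.747.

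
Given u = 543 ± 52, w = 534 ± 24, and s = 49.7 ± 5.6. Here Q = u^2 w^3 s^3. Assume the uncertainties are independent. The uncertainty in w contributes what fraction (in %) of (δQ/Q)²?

10.7%

(δQ/Q)² = (2·δu/u)² + (3·δw/w)² + (3·δs/s)²
  u term: (2×0.0958)² = 0.0367
  w term: (3×0.0449)² = 0.0182
  s term: (3×0.113)² = 0.114
Total = 0.169. Share from w = 0.0182/0.169 = 0.107.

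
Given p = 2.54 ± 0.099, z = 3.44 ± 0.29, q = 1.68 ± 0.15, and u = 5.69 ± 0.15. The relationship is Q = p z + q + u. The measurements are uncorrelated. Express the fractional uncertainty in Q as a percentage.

Let w = p·z = 8.74. δw/w = √((1·δp/p)² + (1·δz/z)²) = √(0.00152 + 0.00711) = 0.0929, so δw = 0.812.
Q = w + q + u: δQ = √(δw² + δq² + δu²) = √(0.659 + 0.0225 + 0.0225) = 0.839
Q = 16.1, so δQ/Q = 0.839/16.1 = 0.0521.

5.21%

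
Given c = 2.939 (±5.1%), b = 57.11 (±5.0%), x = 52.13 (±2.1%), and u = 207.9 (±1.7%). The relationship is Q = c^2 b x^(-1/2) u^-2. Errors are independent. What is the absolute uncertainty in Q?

0.000188

Since Q is a product/quotient, work with relative uncertainties:
  (2·δc/c)² = (2×0.0510)² = 0.0104;  (1·δb/b)² = (1×0.0500)² = 0.00250;  (−½·δx/x)² = (-0.5×0.0210)² = 0.000110;  (-2·δu/u)² = (-2×0.0170)² = 0.00116
δQ/Q = √(0.0142) = 0.119
Q = 0.001581, so δQ = 0.119 × 0.001581 = 0.000188.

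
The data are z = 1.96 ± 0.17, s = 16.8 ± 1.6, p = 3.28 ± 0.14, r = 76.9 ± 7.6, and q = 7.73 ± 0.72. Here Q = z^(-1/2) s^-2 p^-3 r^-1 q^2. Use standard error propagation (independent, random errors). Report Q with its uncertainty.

(5.57 ± 1.75) × 10^-5

Products/powers → add relative errors in quadrature, weighted by exponent:
  (−½·δz/z)² = (-0.5×0.0867)² = 0.00188;  (-2·δs/s)² = (-2×0.0952)² = 0.0363;  (-3·δp/p)² = (-3×0.0427)² = 0.0164;  (-1·δr/r)² = (-1×0.0988)² = 0.00977;  (2·δq/q)² = (2×0.0931)² = 0.0347
δQ/Q = √(0.0990) = 0.315
Q = 5.57e-05, so δQ = 0.315 × 5.57e-05 = 1.75e-05.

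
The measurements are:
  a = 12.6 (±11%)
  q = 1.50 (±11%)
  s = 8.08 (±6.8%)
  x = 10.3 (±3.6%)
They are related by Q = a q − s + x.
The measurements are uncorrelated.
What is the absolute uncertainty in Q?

3.01

Let p = a·q = 18.9. δp/p = √((1·δa/a)² + (1·δq/q)²) = √(0.0121 + 0.0121) = 0.156, so δp = 2.94.
Q = p − s + x: δQ = √(δp² + δs² + δx²) = √(8.64 + 0.302 + 0.137) = 3.01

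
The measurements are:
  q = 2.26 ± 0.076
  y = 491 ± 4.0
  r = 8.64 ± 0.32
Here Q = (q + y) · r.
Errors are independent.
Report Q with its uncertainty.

4260 ± 162

Let u = q + y = 493. δu = √(δq² + δy²) = √(0.00578 + 16.0) = 4.00, so δu/u = 0.00811.
Q is then a monomial in u, r:
δQ/Q = √((δu/u)² + (1·δr/r)²) = √(6.58e-05 + 0.00137) = 0.0379
Q = 4260, so δQ = 0.0379 × 4260 = 162.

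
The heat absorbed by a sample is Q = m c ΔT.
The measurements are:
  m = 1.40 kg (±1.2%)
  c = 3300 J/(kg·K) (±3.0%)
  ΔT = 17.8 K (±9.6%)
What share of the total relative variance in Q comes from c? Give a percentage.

(δQ/Q)² = (1·δm/m)² + (1·δc/c)² + (1·δΔT/ΔT)²
  m term: (1×0.0120)² = 0.000144
  c term: (1×0.0300)² = 0.000900
  ΔT term: (1×0.0960)² = 0.00922
Total = 0.0103. Share from c = 0.000900/0.0103 = 0.0877.

8.77%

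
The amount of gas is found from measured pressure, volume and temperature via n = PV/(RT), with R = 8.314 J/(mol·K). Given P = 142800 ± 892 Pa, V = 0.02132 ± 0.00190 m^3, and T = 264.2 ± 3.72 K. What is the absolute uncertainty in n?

0.125 mol

For a monomial n ∝ P, V, T^-1, fractional errors add in quadrature:
  (1·δP/P)² = (1×0.00625)² = 3.9e-05;  (1·δV/V)² = (1×0.0891)² = 0.00794;  (-1·δT/T)² = (-1×0.0141)² = 0.000198
δn/n = √(0.00818) = 0.0904
n = 1.386 mol, so δn = 0.0904 × 1.386 = 0.125 mol.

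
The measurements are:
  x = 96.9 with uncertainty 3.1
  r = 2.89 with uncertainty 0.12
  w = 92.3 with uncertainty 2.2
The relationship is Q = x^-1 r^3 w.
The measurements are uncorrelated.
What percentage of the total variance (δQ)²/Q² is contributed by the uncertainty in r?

90.7%

(δQ/Q)² = (-1·δx/x)² + (3·δr/r)² + (1·δw/w)²
  x term: (-1×0.0320)² = 0.00102
  r term: (3×0.0415)² = 0.0155
  w term: (1×0.0238)² = 0.000568
Total = 0.0171. Share from r = 0.0155/0.0171 = 0.907.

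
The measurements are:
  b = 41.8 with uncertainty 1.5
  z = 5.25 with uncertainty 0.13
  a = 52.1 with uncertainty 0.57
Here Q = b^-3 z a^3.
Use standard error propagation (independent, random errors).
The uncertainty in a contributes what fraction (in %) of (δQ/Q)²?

(δQ/Q)² = (-3·δb/b)² + (1·δz/z)² + (3·δa/a)²
  b term: (-3×0.0359)² = 0.0116
  z term: (1×0.0248)² = 0.000613
  a term: (3×0.0109)² = 0.00108
Total = 0.0133. Share from a = 0.00108/0.0133 = 0.0811.

8.11%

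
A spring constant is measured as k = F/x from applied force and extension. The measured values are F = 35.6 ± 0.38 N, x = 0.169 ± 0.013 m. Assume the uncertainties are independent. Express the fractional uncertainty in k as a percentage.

k is a product of powers, so relative uncertainties combine in quadrature:
  (1·δF/F)² = (1×0.0107)² = 0.000114;  (-1·δx/x)² = (-1×0.0769)² = 0.00592
δk/k = √(0.00603) = 0.0777

7.77%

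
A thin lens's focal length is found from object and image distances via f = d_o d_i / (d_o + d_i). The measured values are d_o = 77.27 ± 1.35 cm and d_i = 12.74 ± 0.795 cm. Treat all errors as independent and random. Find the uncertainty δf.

∂f/∂d_o = (d_i/(d_o+d_i))² = 0.0200;  ∂f/∂d_i = (d_o/(d_o+d_i))² = 0.737
δf = √((∂f/∂d_o · δd_o)² + (∂f/∂d_i · δd_i)²) = √(0.000731 + 0.343) = 0.587 cm

0.587 cm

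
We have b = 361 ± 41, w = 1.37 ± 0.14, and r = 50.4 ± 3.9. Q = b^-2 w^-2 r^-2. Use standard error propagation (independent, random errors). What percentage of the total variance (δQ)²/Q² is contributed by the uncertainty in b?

44.0%

(δQ/Q)² = (-2·δb/b)² + (-2·δw/w)² + (-2·δr/r)²
  b term: (-2×0.114)² = 0.0516
  w term: (-2×0.102)² = 0.0418
  r term: (-2×0.0774)² = 0.0240
Total = 0.117. Share from b = 0.0516/0.117 = 0.440.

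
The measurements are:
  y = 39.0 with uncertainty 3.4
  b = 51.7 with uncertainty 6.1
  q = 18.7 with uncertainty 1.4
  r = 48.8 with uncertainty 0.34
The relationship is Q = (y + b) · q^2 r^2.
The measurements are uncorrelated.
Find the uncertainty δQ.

Let u = y + b = 90.7. δu = √(δy² + δb²) = √(11.6 + 37.2) = 6.98, so δu/u = 0.0770.
Q is then a monomial in u, q, r:
δQ/Q = √((δu/u)² + (2·δq/q)² + (2·δr/r)²) = √(0.00593 + 0.0224 + 0.000194) = 0.169
Q = 7.55e+07, so δQ = 0.169 × 7.55e+07 = 1.28e+07.

1.28e+07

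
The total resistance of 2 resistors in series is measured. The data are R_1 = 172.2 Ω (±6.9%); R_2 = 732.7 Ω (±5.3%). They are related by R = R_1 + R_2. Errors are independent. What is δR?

40.6 Ω

Each term contributes (cᵢ δxᵢ)² to (δR)²:
  (δR_1)² = 141;  (δR_2)² = 1510
δR = √(1650) = 40.6 Ω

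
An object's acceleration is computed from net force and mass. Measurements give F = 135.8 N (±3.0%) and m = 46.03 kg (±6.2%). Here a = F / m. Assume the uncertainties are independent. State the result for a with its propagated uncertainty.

Relative error in a monomial: (δa/a)² = Σ (nᵢ · δxᵢ/xᵢ)².
  (1·δF/F)² = (1×0.0300)² = 0.000900;  (-1·δm/m)² = (-1×0.0620)² = 0.00384
δa/a = √(0.00474) = 0.0689
a = 2.950 m/s^2, so δa = 0.0689 × 2.950 = 0.203 m/s^2.

2.950 ± 0.203 m/s^2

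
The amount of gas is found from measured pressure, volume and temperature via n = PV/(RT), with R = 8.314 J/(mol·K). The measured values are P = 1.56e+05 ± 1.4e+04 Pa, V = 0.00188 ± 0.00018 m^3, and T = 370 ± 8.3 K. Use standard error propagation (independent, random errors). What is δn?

Each factor contributes (exponent × relative error)² to (δn/n)²:
  (1·δP/P)² = (1×0.0897)² = 0.00805;  (1·δV/V)² = (1×0.0957)² = 0.00917;  (-1·δT/T)² = (-1×0.0224)² = 0.000503
δn/n = √(0.0177) = 0.133
n = 0.0953 mol, so δn = 0.133 × 0.0953 = 0.0127 mol.

0.0127 mol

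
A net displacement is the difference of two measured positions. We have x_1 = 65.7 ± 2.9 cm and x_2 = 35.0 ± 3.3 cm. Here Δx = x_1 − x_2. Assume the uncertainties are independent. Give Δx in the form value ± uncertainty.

30.7 ± 4.39 cm

Each term contributes (cᵢ δxᵢ)² to (δΔx)²:
  (δx_1)² = 8.41;  (δx_2)² = 10.9
δΔx = √(19.3) = 4.39 cm
Δx = 30.7 cm.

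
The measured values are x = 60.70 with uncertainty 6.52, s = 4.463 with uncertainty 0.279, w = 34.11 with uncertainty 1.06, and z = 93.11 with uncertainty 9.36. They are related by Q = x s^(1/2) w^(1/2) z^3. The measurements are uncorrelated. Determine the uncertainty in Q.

Relative error in a monomial: (δQ/Q)² = Σ (nᵢ · δxᵢ/xᵢ)².
  (1·δx/x)² = (1×0.107)² = 0.0115;  (½·δs/s)² = (0.5×0.0625)² = 0.000977;  (½·δw/w)² = (0.5×0.0311)² = 0.000241;  (3·δz/z)² = (3×0.101)² = 0.0909
δQ/Q = √(0.104) = 0.322
Q = 6.045e+08, so δQ = 0.322 × 6.045e+08 = 1.95e+08.

1.95e+08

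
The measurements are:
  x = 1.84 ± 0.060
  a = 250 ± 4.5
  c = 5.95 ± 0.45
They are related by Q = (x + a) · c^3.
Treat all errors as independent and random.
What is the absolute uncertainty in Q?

Let u = x + a = 252. δu = √(δx² + δa²) = √(0.00360 + 20.2) = 4.50, so δu/u = 0.0179.
Q is then a monomial in u, c:
δQ/Q = √((δu/u)² + (3·δc/c)²) = √(0.000319 + 0.0515) = 0.228
Q = 53000, so δQ = 0.228 × 53000 = 12100.

12100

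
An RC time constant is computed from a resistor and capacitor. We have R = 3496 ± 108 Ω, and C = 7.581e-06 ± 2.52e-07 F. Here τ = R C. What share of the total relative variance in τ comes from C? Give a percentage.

53.7%

(δτ/τ)² = (1·δR/R)² + (1·δC/C)²
  R term: (1×0.0309)² = 0.000954
  C term: (1×0.0332)² = 0.00110
Total = 0.00206. Share from C = 0.00110/0.00206 = 0.537.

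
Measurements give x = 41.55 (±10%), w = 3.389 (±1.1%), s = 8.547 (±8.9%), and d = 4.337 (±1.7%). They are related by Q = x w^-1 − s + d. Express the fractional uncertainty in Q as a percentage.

Let p = x·w^-1 = 12.26. δp/p = √((1·δx/x)² + (-1·δw/w)²) = √(0.0100 + 0.000121) = 0.101, so δp = 1.23.
Q = p − s + d: δQ = √(δp² + δs² + δd²) = √(1.52 + 0.579 + 0.00544) = 1.45
Q = 8.050, so δQ/Q = 1.45/8.050 = 0.180.

18.0%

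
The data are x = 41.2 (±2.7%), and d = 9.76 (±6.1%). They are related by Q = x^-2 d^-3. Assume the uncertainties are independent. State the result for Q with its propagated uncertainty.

Q is a product of powers, so relative uncertainties combine in quadrature:
  (-2·δx/x)² = (-2×0.0270)² = 0.00292;  (-3·δd/d)² = (-3×0.0610)² = 0.0335
δQ/Q = √(0.0364) = 0.191
Q = 6.34e-07, so δQ = 0.191 × 6.34e-07 = 1.21e-07.

(6.34 ± 1.21) × 10^-7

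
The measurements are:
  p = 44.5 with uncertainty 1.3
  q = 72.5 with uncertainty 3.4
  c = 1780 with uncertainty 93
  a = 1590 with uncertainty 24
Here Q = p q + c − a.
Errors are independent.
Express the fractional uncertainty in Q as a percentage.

5.93%

Let w = p·q = 3230. δw/w = √((1·δp/p)² + (1·δq/q)²) = √(0.000853 + 0.00220) = 0.0553, so δw = 178.
Q = w + c − a: δQ = √(δw² + δc² + δa²) = √(31800 + 8650 + 576) = 202
Q = 3420, so δQ/Q = 202/3420 = 0.0593.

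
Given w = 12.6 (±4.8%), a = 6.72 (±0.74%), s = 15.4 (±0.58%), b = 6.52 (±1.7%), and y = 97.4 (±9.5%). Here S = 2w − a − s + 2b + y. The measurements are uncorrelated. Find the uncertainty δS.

S is a linear combination, so absolute uncertainties add in quadrature:
  (2·δw)² = 1.46;  (δa)² = 0.00247;  (δs)² = 0.00798;  (2·δb)² = 0.0491;  (δy)² = 85.6
δS = √(87.1) = 9.33

9.33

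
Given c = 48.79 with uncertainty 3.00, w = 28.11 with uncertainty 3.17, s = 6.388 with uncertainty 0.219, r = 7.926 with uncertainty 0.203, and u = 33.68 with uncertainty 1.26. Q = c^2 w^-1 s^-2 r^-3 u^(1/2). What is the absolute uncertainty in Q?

0.00476

Q is a product of powers, so relative uncertainties combine in quadrature:
  (2·δc/c)² = (2×0.0615)² = 0.0151;  (-1·δw/w)² = (-1×0.113)² = 0.0127;  (-2·δs/s)² = (-2×0.0343)² = 0.00470;  (-3·δr/r)² = (-3×0.0256)² = 0.00590;  (½·δu/u)² = (0.5×0.0374)² = 0.000350
δQ/Q = √(0.0388) = 0.197
Q = 0.02419, so δQ = 0.197 × 0.02419 = 0.00476.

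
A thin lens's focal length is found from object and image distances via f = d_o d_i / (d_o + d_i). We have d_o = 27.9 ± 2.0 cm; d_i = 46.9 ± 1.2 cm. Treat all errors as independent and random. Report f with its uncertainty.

17.5 ± 0.804 cm

∂f/∂d_o = (d_i/(d_o+d_i))² = 0.393;  ∂f/∂d_i = (d_o/(d_o+d_i))² = 0.139
δf = √((∂f/∂d_o · δd_o)² + (∂f/∂d_i · δd_i)²) = √(0.618 + 0.0279) = 0.804 cm
f = 17.5 cm.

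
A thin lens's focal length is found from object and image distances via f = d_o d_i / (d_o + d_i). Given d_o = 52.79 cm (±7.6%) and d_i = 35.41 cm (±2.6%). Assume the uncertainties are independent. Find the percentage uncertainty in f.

∂f/∂d_o = (d_i/(d_o+d_i))² = 0.161;  ∂f/∂d_i = (d_o/(d_o+d_i))² = 0.358
δf = √((∂f/∂d_o · δd_o)² + (∂f/∂d_i · δd_i)²) = √(0.418 + 0.109) = 0.726 cm
f = 21.19 cm, so δf/f = 0.726/21.19 = 0.0343.

3.43%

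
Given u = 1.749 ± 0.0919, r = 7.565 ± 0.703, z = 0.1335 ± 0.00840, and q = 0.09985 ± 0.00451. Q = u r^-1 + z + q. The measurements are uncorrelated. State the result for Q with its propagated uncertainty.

0.4645 ± 0.0265

Let p = u·r^-1 = 0.2312. δp/p = √((1·δu/u)² + (-1·δr/r)²) = √(0.00276 + 0.00864) = 0.107, so δp = 0.0247.
Q = p + z + q: δQ = √(δp² + δz² + δq²) = √(0.000609 + 7.06e-05 + 2.03e-05) = 0.0265
Q = 0.4645.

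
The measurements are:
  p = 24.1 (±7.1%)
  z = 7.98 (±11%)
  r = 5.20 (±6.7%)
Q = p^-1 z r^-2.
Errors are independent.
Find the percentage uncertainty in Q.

18.7%

For a monomial Q ∝ p^-1, z, r^-2, fractional errors add in quadrature:
  (-1·δp/p)² = (-1×0.0710)² = 0.00504;  (1·δz/z)² = (1×0.110)² = 0.0121;  (-2·δr/r)² = (-2×0.0670)² = 0.0180
δQ/Q = √(0.0351) = 0.187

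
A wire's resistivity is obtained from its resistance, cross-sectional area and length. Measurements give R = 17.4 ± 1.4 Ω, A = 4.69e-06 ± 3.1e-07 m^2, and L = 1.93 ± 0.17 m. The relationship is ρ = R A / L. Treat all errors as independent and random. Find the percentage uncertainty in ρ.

ρ is a product of powers, so relative uncertainties combine in quadrature:
  (1·δR/R)² = (1×0.0805)² = 0.00647;  (1·δA/A)² = (1×0.0661)² = 0.00437;  (-1·δL/L)² = (-1×0.0881)² = 0.00776
δρ/ρ = √(0.0186) = 0.136

13.6%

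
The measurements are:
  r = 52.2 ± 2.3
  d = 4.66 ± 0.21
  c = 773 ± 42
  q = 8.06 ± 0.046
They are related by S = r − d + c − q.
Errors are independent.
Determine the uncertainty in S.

42.1

Absolute uncertainties add in quadrature for a linear combination:
  (δr)² = 5.29;  (δd)² = 0.0441;  (δc)² = 1760;  (δq)² = 0.00212
δS = √(1770) = 42.1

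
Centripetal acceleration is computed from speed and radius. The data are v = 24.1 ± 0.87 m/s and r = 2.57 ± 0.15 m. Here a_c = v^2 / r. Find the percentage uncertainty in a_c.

a_c is a product of powers, so relative uncertainties combine in quadrature:
  (2·δv/v)² = (2×0.0361)² = 0.00521;  (-1·δr/r)² = (-1×0.0584)² = 0.00341
δa_c/a_c = √(0.00862) = 0.0928

9.28%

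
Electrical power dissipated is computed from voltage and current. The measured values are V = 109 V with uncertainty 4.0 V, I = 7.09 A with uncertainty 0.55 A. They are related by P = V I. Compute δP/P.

0.0858

For a monomial P ∝ V, I, fractional errors add in quadrature:
  (1·δV/V)² = (1×0.0367)² = 0.00135;  (1·δI/I)² = (1×0.0776)² = 0.00602
δP/P = √(0.00736) = 0.0858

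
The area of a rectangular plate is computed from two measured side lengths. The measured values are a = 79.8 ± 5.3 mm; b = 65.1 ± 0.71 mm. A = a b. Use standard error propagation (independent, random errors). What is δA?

A is a product of powers, so relative uncertainties combine in quadrature:
  (1·δa/a)² = (1×0.0664)² = 0.00441;  (1·δb/b)² = (1×0.0109)² = 0.000119
δA/A = √(0.00453) = 0.0673
A = 5190 mm^2, so δA = 0.0673 × 5190 = 350 mm^2.

350 mm^2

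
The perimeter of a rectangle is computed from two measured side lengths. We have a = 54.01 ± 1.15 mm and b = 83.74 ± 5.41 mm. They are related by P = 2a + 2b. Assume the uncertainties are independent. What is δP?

Sums and differences: (δP)² = Σ (cᵢ δxᵢ)².
  (2·δa)² = 5.29;  (2·δb)² = 117
δP = √(122) = 11.1 mm

11.1 mm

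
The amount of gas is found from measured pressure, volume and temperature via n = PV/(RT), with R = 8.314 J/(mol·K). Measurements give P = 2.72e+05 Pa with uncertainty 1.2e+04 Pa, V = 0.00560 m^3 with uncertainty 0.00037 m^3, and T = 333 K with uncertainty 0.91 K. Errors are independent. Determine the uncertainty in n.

0.0437 mol

Relative error in a monomial: (δn/n)² = Σ (nᵢ · δxᵢ/xᵢ)².
  (1·δP/P)² = (1×0.0441)² = 0.00195;  (1·δV/V)² = (1×0.0661)² = 0.00437;  (-1·δT/T)² = (-1×0.00273)² = 7.47e-06
δn/n = √(0.00632) = 0.0795
n = 0.550 mol, so δn = 0.0795 × 0.550 = 0.0437 mol.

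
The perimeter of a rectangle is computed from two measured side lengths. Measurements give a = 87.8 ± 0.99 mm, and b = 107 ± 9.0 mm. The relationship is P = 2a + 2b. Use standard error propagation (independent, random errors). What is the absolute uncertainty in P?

18.1 mm

Absolute uncertainties add in quadrature for a linear combination:
  (2·δa)² = 3.92;  (2·δb)² = 324
δP = √(328) = 18.1 mm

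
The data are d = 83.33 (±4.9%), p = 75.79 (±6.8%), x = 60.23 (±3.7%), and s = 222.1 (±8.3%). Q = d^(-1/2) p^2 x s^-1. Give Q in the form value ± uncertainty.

170.6 ± 28.2

Q is a product of powers, so relative uncertainties combine in quadrature:
  (−½·δd/d)² = (-0.5×0.0490)² = 0.000600;  (2·δp/p)² = (2×0.0680)² = 0.0185;  (1·δx/x)² = (1×0.0370)² = 0.00137;  (-1·δs/s)² = (-1×0.0830)² = 0.00689
δQ/Q = √(0.0274) = 0.165
Q = 170.6, so δQ = 0.165 × 170.6 = 28.2.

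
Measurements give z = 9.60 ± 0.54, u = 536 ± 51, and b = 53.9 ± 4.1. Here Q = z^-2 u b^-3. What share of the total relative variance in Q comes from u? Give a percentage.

12.3%

(δQ/Q)² = (-2·δz/z)² + (1·δu/u)² + (-3·δb/b)²
  z term: (-2×0.0563)² = 0.0127
  u term: (1×0.0951)² = 0.00905
  b term: (-3×0.0761)² = 0.0521
Total = 0.0738. Share from u = 0.00905/0.0738 = 0.123.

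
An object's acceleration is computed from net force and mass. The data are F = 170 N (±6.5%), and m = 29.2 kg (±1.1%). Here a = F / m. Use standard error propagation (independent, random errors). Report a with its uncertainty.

Relative error in a monomial: (δa/a)² = Σ (nᵢ · δxᵢ/xᵢ)².
  (1·δF/F)² = (1×0.0650)² = 0.00423;  (-1·δm/m)² = (-1×0.0110)² = 0.000121
δa/a = √(0.00435) = 0.0659
a = 5.82 m/s^2, so δa = 0.0659 × 5.82 = 0.384 m/s^2.

5.82 ± 0.384 m/s^2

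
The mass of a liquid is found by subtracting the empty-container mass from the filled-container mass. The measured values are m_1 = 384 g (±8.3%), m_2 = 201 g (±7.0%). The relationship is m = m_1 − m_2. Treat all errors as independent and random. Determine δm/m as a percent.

19.0%

Sums and differences: (δm)² = Σ (cᵢ δxᵢ)².
  (δm_1)² = 1020;  (δm_2)² = 198
δm = √(1210) = 34.8 g
m = 183 g, so δm/m = 34.8/183 = 0.190.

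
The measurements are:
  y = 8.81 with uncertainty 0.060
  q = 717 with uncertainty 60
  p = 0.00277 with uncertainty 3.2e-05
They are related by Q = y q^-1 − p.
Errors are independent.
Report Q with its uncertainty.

0.00952 ± 0.00103

Let w = y·q^-1 = 0.0123. δw/w = √((1·δy/y)² + (-1·δq/q)²) = √(4.64e-05 + 0.00700) = 0.0840, so δw = 0.00103.
Q = w − p: δQ = √(δw² + δp²) = √(1.06e-06 + 1.02e-09) = 0.00103
Q = 0.00952.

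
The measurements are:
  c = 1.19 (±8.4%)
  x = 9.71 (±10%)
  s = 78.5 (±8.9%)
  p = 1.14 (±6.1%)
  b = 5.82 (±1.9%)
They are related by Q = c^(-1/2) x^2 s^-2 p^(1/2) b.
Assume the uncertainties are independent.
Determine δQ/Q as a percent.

Q is a product of powers, so relative uncertainties combine in quadrature:
  (−½·δc/c)² = (-0.5×0.0840)² = 0.00176;  (2·δx/x)² = (2×0.100)² = 0.0400;  (-2·δs/s)² = (-2×0.0890)² = 0.0317;  (½·δp/p)² = (0.5×0.0610)² = 0.000930;  (1·δb/b)² = (1×0.0190)² = 0.000361
δQ/Q = √(0.0747) = 0.273

27.3%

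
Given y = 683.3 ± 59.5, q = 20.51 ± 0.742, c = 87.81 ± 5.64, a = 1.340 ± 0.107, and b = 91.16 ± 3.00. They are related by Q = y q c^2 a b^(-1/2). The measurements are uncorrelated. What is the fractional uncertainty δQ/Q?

Q is a product of powers, so relative uncertainties combine in quadrature:
  (1·δy/y)² = (1×0.0871)² = 0.00758;  (1·δq/q)² = (1×0.0362)² = 0.00131;  (2·δc/c)² = (2×0.0642)² = 0.0165;  (1·δa/a)² = (1×0.0799)² = 0.00638;  (−½·δb/b)² = (-0.5×0.0329)² = 0.000271
δQ/Q = √(0.0320) = 0.179

0.179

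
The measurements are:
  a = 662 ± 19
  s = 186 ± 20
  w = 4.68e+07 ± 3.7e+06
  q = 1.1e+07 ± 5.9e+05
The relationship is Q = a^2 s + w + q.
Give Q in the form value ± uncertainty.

Let p = a^2·s = 8.15e+07. δp/p = √((2·δa/a)² + (1·δs/s)²) = √(0.00329 + 0.0116) = 0.122, so δp = 9.94e+06.
Q = p + w + q: δQ = √(δp² + δw² + δq²) = √(9.87e+13 + 1.37e+13 + 3.48e+11) = 1.06e+07
Q = 1.39e+08.

(1.39 ± 0.106) × 10^8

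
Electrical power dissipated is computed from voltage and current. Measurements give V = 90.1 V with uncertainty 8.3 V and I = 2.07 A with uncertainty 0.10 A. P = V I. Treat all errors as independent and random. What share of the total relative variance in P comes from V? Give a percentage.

78.4%

(δP/P)² = (1·δV/V)² + (1·δI/I)²
  V term: (1×0.0921)² = 0.00849
  I term: (1×0.0483)² = 0.00233
Total = 0.0108. Share from V = 0.00849/0.0108 = 0.784.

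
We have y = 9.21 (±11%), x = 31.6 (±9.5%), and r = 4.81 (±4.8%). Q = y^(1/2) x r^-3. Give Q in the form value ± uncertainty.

0.862 ± 0.156

For a monomial Q ∝ y^(1/2), x, r^-3, fractional errors add in quadrature:
  (½·δy/y)² = (0.5×0.110)² = 0.00302;  (1·δx/x)² = (1×0.0950)² = 0.00903;  (-3·δr/r)² = (-3×0.0480)² = 0.0207
δQ/Q = √(0.0328) = 0.181
Q = 0.862, so δQ = 0.181 × 0.862 = 0.156.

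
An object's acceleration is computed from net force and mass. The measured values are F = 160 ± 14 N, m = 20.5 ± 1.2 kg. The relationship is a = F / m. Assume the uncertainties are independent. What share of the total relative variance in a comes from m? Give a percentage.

(δa/a)² = (1·δF/F)² + (-1·δm/m)²
  F term: (1×0.0875)² = 0.00766
  m term: (-1×0.0585)² = 0.00343
Total = 0.0111. Share from m = 0.00343/0.0111 = 0.309.

30.9%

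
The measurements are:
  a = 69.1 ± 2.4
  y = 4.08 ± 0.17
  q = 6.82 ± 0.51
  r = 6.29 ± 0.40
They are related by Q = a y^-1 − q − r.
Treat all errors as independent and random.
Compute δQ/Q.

0.294

Let p = a·y^-1 = 16.9. δp/p = √((1·δa/a)² + (-1·δy/y)²) = √(0.00121 + 0.00174) = 0.0542, so δp = 0.919.
Q = p − q − r: δQ = √(δp² + δq² + δr²) = √(0.844 + 0.260 + 0.160) = 1.12
Q = 3.83, so δQ/Q = 1.12/3.83 = 0.294.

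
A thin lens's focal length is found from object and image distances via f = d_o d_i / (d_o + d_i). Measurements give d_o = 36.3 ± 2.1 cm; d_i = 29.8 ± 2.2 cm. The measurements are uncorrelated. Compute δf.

0.789 cm

∂f/∂d_o = (d_i/(d_o+d_i))² = 0.203;  ∂f/∂d_i = (d_o/(d_o+d_i))² = 0.302
δf = √((∂f/∂d_o · δd_o)² + (∂f/∂d_i · δd_i)²) = √(0.182 + 0.440) = 0.789 cm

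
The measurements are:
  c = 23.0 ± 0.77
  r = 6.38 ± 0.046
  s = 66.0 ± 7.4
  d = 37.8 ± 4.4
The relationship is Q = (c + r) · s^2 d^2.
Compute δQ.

Let u = c + r = 29.4. δu = √(δc² + δr²) = √(0.593 + 0.00212) = 0.771, so δu/u = 0.0263.
Q is then a monomial in u, s, d:
δQ/Q = √((δu/u)² + (2·δs/s)² + (2·δd/d)²) = √(0.000689 + 0.0503 + 0.0542) = 0.324
Q = 1.83e+08, so δQ = 0.324 × 1.83e+08 = 5.93e+07.

5.93e+07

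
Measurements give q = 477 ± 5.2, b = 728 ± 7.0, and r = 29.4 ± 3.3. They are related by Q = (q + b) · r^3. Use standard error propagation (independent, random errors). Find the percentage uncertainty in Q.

33.7%

Let u = q + b = 1200. δu = √(δq² + δb²) = √(27.0 + 49.0) = 8.72, so δu/u = 0.00724.
Q is then a monomial in u, r:
δQ/Q = √((δu/u)² + (3·δr/r)²) = √(5.24e-05 + 0.113) = 0.337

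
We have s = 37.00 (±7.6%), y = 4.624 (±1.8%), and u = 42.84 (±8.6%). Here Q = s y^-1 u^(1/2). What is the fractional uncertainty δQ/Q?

Products/powers → add relative errors in quadrature, weighted by exponent:
  (1·δs/s)² = (1×0.0760)² = 0.00578;  (-1·δy/y)² = (-1×0.0180)² = 0.000324;  (½·δu/u)² = (0.5×0.0860)² = 0.00185
δQ/Q = √(0.00795) = 0.0892

0.0892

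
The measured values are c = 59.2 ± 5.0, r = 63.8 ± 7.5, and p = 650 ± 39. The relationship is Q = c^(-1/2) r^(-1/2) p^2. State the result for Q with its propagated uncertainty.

Relative error in a monomial: (δQ/Q)² = Σ (nᵢ · δxᵢ/xᵢ)².
  (−½·δc/c)² = (-0.5×0.0845)² = 0.00178;  (−½·δr/r)² = (-0.5×0.118)² = 0.00345;  (2·δp/p)² = (2×0.0600)² = 0.0144
δQ/Q = √(0.0196) = 0.140
Q = 6870, so δQ = 0.140 × 6870 = 963.

6870 ± 963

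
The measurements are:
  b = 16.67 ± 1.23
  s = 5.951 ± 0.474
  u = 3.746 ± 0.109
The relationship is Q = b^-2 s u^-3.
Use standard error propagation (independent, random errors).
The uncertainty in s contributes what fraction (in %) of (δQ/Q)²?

(δQ/Q)² = (-2·δb/b)² + (1·δs/s)² + (-3·δu/u)²
  b term: (-2×0.0738)² = 0.0218
  s term: (1×0.0797)² = 0.00634
  u term: (-3×0.0291)² = 0.00762
Total = 0.0357. Share from s = 0.00634/0.0357 = 0.178.

17.8%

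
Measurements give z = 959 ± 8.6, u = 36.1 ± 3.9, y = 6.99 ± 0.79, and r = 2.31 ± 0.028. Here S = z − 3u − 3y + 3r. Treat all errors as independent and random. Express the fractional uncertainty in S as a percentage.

1.76%

S is a linear combination, so absolute uncertainties add in quadrature:
  (δz)² = 74.0;  (3·δu)² = 137;  (3·δy)² = 5.62;  (3·δr)² = 0.00706
δS = √(216) = 14.7
S = 837, so δS/S = 14.7/837 = 0.0176.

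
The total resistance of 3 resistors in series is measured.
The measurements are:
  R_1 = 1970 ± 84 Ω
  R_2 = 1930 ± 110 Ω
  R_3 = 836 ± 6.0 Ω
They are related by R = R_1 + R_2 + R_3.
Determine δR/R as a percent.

Each term contributes (cᵢ δxᵢ)² to (δR)²:
  (δR_1)² = 7060;  (δR_2)² = 12100;  (δR_3)² = 36.0
δR = √(19200) = 139 Ω
R = 4740 Ω, so δR/R = 139/4740 = 0.0293.

2.93%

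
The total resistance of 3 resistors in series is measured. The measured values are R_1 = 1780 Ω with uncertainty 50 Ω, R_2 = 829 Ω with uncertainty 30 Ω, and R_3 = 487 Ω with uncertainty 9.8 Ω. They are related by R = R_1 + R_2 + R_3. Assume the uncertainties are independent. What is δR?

59.1 Ω

Sums and differences: (δR)² = Σ (cᵢ δxᵢ)².
  (δR_1)² = 2500;  (δR_2)² = 900;  (δR_3)² = 96.0
δR = √(3500) = 59.1 Ω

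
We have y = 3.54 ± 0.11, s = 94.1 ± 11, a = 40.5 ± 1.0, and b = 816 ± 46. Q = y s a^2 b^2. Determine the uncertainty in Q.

For a monomial Q ∝ y, s, a^2, b^2, fractional errors add in quadrature:
  (1·δy/y)² = (1×0.0311)² = 0.000966;  (1·δs/s)² = (1×0.117)² = 0.0137;  (2·δa/a)² = (2×0.0247)² = 0.00244;  (2·δb/b)² = (2×0.0564)² = 0.0127
δQ/Q = √(0.0298) = 0.173
Q = 3.64e+11, so δQ = 0.173 × 3.64e+11 = 6.28e+10.

6.28e+10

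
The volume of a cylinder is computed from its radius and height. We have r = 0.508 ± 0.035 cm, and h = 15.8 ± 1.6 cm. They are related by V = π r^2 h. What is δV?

2.19 cm^3

Relative error in a monomial: (δV/V)² = Σ (nᵢ · δxᵢ/xᵢ)².
  (2·δr/r)² = (2×0.0689)² = 0.0190;  (1·δh/h)² = (1×0.101)² = 0.0103
δV/V = √(0.0292) = 0.171
V = 12.8 cm^3, so δV = 0.171 × 12.8 = 2.19 cm^3.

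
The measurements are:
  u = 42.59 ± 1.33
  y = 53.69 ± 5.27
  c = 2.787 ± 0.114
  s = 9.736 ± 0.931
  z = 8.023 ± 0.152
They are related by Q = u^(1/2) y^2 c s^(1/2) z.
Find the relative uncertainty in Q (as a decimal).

0.208

Relative error in a monomial: (δQ/Q)² = Σ (nᵢ · δxᵢ/xᵢ)².
  (½·δu/u)² = (0.5×0.0312)² = 0.000244;  (2·δy/y)² = (2×0.0982)² = 0.0385;  (1·δc/c)² = (1×0.0409)² = 0.00167;  (½·δs/s)² = (0.5×0.0956)² = 0.00229;  (1·δz/z)² = (1×0.0189)² = 0.000359
δQ/Q = √(0.0431) = 0.208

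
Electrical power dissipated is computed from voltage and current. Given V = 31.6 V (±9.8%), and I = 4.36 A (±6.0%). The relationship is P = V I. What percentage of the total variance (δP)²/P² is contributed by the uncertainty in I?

(δP/P)² = (1·δV/V)² + (1·δI/I)²
  V term: (1×0.0980)² = 0.00960
  I term: (1×0.0600)² = 0.00360
Total = 0.0132. Share from I = 0.00360/0.0132 = 0.273.

27.3%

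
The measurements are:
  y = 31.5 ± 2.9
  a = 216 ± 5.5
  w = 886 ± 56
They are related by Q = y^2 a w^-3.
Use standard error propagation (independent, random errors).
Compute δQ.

8.18e-05

Each factor contributes (exponent × relative error)² to (δQ/Q)²:
  (2·δy/y)² = (2×0.0921)² = 0.0339;  (1·δa/a)² = (1×0.0255)² = 0.000648;  (-3·δw/w)² = (-3×0.0632)² = 0.0360
δQ/Q = √(0.0705) = 0.266
Q = 0.000308, so δQ = 0.266 × 0.000308 = 8.18e-05.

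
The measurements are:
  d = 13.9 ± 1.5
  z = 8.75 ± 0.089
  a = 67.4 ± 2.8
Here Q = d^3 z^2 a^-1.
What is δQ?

998

Each factor contributes (exponent × relative error)² to (δQ/Q)²:
  (3·δd/d)² = (3×0.108)² = 0.105;  (2·δz/z)² = (2×0.0102)² = 0.000414;  (-1·δa/a)² = (-1×0.0415)² = 0.00173
δQ/Q = √(0.107) = 0.327
Q = 3050, so δQ = 0.327 × 3050 = 998.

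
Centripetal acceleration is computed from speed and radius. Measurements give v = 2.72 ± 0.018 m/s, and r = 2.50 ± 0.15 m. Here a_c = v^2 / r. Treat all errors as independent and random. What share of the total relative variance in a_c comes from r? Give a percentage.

95.4%

(δa_c/a_c)² = (2·δv/v)² + (-1·δr/r)²
  v term: (2×0.00662)² = 0.000175
  r term: (-1×0.0600)² = 0.00360
Total = 0.00378. Share from r = 0.00360/0.00378 = 0.954.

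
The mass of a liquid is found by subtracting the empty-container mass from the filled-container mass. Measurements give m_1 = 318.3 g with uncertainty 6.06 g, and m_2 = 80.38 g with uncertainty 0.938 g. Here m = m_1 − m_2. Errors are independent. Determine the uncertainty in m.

6.13 g

Each term contributes (cᵢ δxᵢ)² to (δm)²:
  (δm_1)² = 36.7;  (δm_2)² = 0.880
δm = √(37.6) = 6.13 g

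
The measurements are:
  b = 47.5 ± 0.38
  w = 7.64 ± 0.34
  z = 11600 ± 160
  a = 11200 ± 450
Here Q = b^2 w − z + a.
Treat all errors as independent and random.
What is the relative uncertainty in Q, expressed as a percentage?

Let p = b^2·w = 17200. δp/p = √((2·δb/b)² + (1·δw/w)²) = √(0.000256 + 0.00198) = 0.0473, so δp = 815.
Q = p − z + a: δQ = √(δp² + δz² + δa²) = √(6.65e+05 + 25600 + 2.02e+05) = 945
Q = 16800, so δQ/Q = 945/16800 = 0.0561.

5.61%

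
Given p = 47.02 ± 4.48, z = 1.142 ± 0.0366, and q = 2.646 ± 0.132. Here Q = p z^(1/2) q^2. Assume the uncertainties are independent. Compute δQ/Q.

0.139

Products/powers → add relative errors in quadrature, weighted by exponent:
  (1·δp/p)² = (1×0.0953)² = 0.00908;  (½·δz/z)² = (0.5×0.0320)² = 0.000257;  (2·δq/q)² = (2×0.0499)² = 0.00995
δQ/Q = √(0.0193) = 0.139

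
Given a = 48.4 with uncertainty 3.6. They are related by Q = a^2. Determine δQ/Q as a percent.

Q ∝ a^2, so δQ/Q = |2| · δa/a = 2 × 0.0744 = 0.149.

14.9%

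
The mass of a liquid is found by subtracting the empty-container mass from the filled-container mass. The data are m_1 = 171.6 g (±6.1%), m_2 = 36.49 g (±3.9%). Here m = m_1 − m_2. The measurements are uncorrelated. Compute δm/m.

Absolute uncertainties add in quadrature for a linear combination:
  (δm_1)² = 110;  (δm_2)² = 2.03
δm = √(112) = 10.6 g
m = 135.1 g, so δm/m = 10.6/135.1 = 0.0782.

0.0782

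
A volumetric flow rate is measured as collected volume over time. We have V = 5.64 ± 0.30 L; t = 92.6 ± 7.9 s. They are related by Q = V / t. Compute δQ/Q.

Relative error in a monomial: (δQ/Q)² = Σ (nᵢ · δxᵢ/xᵢ)².
  (1·δV/V)² = (1×0.0532)² = 0.00283;  (-1·δt/t)² = (-1×0.0853)² = 0.00728
δQ/Q = √(0.0101) = 0.101

0.101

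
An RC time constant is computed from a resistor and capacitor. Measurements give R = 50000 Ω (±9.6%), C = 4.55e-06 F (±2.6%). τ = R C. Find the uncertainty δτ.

0.0226 s

Each factor contributes (exponent × relative error)² to (δτ/τ)²:
  (1·δR/R)² = (1×0.0960)² = 0.00922;  (1·δC/C)² = (1×0.0260)² = 0.000676
δτ/τ = √(0.00989) = 0.0995
τ = 0.227 s, so δτ = 0.0995 × 0.227 = 0.0226 s.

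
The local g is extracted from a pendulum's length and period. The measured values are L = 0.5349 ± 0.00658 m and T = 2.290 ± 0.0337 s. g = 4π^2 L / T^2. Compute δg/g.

g is a product of powers, so relative uncertainties combine in quadrature:
  (1·δL/L)² = (1×0.0123)² = 0.000151;  (-2·δT/T)² = (-2×0.0147)² = 0.000866
δg/g = √(0.00102) = 0.0319

0.0319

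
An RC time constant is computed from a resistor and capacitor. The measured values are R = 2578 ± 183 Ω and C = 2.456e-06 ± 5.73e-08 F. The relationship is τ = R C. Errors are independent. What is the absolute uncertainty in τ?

0.000473 s

Products/powers → add relative errors in quadrature, weighted by exponent:
  (1·δR/R)² = (1×0.0710)² = 0.00504;  (1·δC/C)² = (1×0.0233)² = 0.000544
δτ/τ = √(0.00558) = 0.0747
τ = 0.006332 s, so δτ = 0.0747 × 0.006332 = 0.000473 s.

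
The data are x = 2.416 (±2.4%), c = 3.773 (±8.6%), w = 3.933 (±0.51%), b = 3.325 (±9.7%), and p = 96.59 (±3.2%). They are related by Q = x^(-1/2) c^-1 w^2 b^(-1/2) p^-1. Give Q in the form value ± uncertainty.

0.01498 ± 0.00157

Q is a product of powers, so relative uncertainties combine in quadrature:
  (−½·δx/x)² = (-0.5×0.0240)² = 0.000144;  (-1·δc/c)² = (-1×0.0860)² = 0.00740;  (2·δw/w)² = (2×0.00510)² = 0.000104;  (−½·δb/b)² = (-0.5×0.0970)² = 0.00235;  (-1·δp/p)² = (-1×0.0320)² = 0.00102
δQ/Q = √(0.0110) = 0.105
Q = 0.01498, so δQ = 0.105 × 0.01498 = 0.00157.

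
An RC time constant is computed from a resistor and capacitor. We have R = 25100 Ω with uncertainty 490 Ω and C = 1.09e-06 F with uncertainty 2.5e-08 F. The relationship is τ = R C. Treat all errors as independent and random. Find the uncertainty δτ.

τ is a product of powers, so relative uncertainties combine in quadrature:
  (1·δR/R)² = (1×0.0195)² = 0.000381;  (1·δC/C)² = (1×0.0229)² = 0.000526
δτ/τ = √(0.000907) = 0.0301
τ = 0.0274 s, so δτ = 0.0301 × 0.0274 = 0.000824 s.

0.000824 s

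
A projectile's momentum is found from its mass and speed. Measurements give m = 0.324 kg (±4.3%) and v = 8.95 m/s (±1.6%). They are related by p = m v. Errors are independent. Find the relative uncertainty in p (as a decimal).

0.0459

Relative error in a monomial: (δp/p)² = Σ (nᵢ · δxᵢ/xᵢ)².
  (1·δm/m)² = (1×0.0430)² = 0.00185;  (1·δv/v)² = (1×0.0160)² = 0.000256
δp/p = √(0.00210) = 0.0459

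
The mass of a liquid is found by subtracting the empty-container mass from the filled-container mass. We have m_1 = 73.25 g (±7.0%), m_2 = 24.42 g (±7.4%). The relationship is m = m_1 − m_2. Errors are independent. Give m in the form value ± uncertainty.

Each term contributes (cᵢ δxᵢ)² to (δm)²:
  (δm_1)² = 26.3;  (δm_2)² = 3.27
δm = √(29.6) = 5.44 g
m = 48.83 g.

48.83 ± 5.44 g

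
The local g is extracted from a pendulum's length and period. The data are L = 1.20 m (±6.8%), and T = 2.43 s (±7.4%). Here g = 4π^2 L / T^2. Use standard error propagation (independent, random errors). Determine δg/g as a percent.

Relative error in a monomial: (δg/g)² = Σ (nᵢ · δxᵢ/xᵢ)².
  (1·δL/L)² = (1×0.0680)² = 0.00462;  (-2·δT/T)² = (-2×0.0740)² = 0.0219
δg/g = √(0.0265) = 0.163

16.3%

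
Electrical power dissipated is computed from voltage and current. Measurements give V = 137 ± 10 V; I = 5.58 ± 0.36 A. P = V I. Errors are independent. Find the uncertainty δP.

74.5 W

Since P is a product/quotient, work with relative uncertainties:
  (1·δV/V)² = (1×0.0730)² = 0.00533;  (1·δI/I)² = (1×0.0645)² = 0.00416
δP/P = √(0.00949) = 0.0974
P = 764 W, so δP = 0.0974 × 764 = 74.5 W.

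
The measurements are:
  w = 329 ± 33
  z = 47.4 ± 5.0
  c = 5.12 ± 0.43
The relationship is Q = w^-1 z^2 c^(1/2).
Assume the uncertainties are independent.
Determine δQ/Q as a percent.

23.7%

Relative error in a monomial: (δQ/Q)² = Σ (nᵢ · δxᵢ/xᵢ)².
  (-1·δw/w)² = (-1×0.100)² = 0.0101;  (2·δz/z)² = (2×0.105)² = 0.0445;  (½·δc/c)² = (0.5×0.0840)² = 0.00176
δQ/Q = √(0.0563) = 0.237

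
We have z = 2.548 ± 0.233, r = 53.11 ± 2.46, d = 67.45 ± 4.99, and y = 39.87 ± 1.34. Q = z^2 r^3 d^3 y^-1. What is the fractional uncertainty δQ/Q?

Each factor contributes (exponent × relative error)² to (δQ/Q)²:
  (2·δz/z)² = (2×0.0914)² = 0.0334;  (3·δr/r)² = (3×0.0463)² = 0.0193;  (3·δd/d)² = (3×0.0740)² = 0.0493;  (-1·δy/y)² = (-1×0.0336)² = 0.00113
δQ/Q = √(0.103) = 0.321

0.321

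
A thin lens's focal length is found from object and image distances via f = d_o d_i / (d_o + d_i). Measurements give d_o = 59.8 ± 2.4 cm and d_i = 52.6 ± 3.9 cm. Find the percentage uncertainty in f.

4.37%

∂f/∂d_o = (d_i/(d_o+d_i))² = 0.219;  ∂f/∂d_i = (d_o/(d_o+d_i))² = 0.283
δf = √((∂f/∂d_o · δd_o)² + (∂f/∂d_i · δd_i)²) = √(0.276 + 1.22) = 1.22 cm
f = 28.0 cm, so δf/f = 1.22/28.0 = 0.0437.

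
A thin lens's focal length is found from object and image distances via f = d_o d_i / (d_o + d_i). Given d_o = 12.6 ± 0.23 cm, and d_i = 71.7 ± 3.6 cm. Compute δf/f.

∂f/∂d_o = (d_i/(d_o+d_i))² = 0.723;  ∂f/∂d_i = (d_o/(d_o+d_i))² = 0.0223
δf = √((∂f/∂d_o · δd_o)² + (∂f/∂d_i · δd_i)²) = √(0.0277 + 0.00647) = 0.185 cm
f = 10.7 cm, so δf/f = 0.185/10.7 = 0.0172.

0.0172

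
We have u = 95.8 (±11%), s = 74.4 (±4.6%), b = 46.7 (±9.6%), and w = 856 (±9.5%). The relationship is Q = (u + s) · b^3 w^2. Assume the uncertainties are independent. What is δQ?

4.46e+12

Let h = u + s = 170. δh = √(δu² + δs²) = √(111 + 11.7) = 11.1, so δh/h = 0.0651.
Q is then a monomial in h, b, w:
δQ/Q = √((δh/h)² + (3·δb/b)² + (2·δw/w)²) = √(0.00424 + 0.0829 + 0.0361) = 0.351
Q = 1.27e+13, so δQ = 0.351 × 1.27e+13 = 4.46e+12.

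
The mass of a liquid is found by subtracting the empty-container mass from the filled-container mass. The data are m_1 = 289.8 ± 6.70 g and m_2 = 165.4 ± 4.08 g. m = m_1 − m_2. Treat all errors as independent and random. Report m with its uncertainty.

124.4 ± 7.84 g

Absolute uncertainties add in quadrature for a linear combination:
  (δm_1)² = 44.9;  (δm_2)² = 16.6
δm = √(61.5) = 7.84 g
m = 124.4 g.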